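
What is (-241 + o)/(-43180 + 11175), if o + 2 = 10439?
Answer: -10196/32005 ≈ -0.31858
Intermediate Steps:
o = 10437 (o = -2 + 10439 = 10437)
(-241 + o)/(-43180 + 11175) = (-241 + 10437)/(-43180 + 11175) = 10196/(-32005) = 10196*(-1/32005) = -10196/32005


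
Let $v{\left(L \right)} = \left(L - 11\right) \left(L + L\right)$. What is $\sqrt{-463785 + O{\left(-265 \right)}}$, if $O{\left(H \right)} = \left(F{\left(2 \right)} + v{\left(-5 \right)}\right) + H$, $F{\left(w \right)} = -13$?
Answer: $i \sqrt{463903} \approx 681.1 i$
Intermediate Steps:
$v{\left(L \right)} = 2 L \left(-11 + L\right)$ ($v{\left(L \right)} = \left(-11 + L\right) 2 L = 2 L \left(-11 + L\right)$)
$O{\left(H \right)} = 147 + H$ ($O{\left(H \right)} = \left(-13 + 2 \left(-5\right) \left(-11 - 5\right)\right) + H = \left(-13 + 2 \left(-5\right) \left(-16\right)\right) + H = \left(-13 + 160\right) + H = 147 + H$)
$\sqrt{-463785 + O{\left(-265 \right)}} = \sqrt{-463785 + \left(147 - 265\right)} = \sqrt{-463785 - 118} = \sqrt{-463903} = i \sqrt{463903}$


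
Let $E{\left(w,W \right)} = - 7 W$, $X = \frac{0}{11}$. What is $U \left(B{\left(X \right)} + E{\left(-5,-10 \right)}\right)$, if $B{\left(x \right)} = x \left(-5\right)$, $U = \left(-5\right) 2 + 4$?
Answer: $-420$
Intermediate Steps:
$U = -6$ ($U = -10 + 4 = -6$)
$X = 0$ ($X = 0 \cdot \frac{1}{11} = 0$)
$B{\left(x \right)} = - 5 x$
$U \left(B{\left(X \right)} + E{\left(-5,-10 \right)}\right) = - 6 \left(\left(-5\right) 0 - -70\right) = - 6 \left(0 + 70\right) = \left(-6\right) 70 = -420$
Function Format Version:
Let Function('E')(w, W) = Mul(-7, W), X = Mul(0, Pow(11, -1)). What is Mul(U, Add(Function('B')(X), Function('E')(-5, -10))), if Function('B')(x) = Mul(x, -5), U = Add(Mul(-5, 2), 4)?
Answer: -420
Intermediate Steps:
U = -6 (U = Add(-10, 4) = -6)
X = 0 (X = Mul(0, Rational(1, 11)) = 0)
Function('B')(x) = Mul(-5, x)
Mul(U, Add(Function('B')(X), Function('E')(-5, -10))) = Mul(-6, Add(Mul(-5, 0), Mul(-7, -10))) = Mul(-6, Add(0, 70)) = Mul(-6, 70) = -420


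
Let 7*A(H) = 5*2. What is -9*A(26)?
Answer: -90/7 ≈ -12.857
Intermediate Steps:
A(H) = 10/7 (A(H) = (5*2)/7 = (⅐)*10 = 10/7)
-9*A(26) = -9*10/7 = -90/7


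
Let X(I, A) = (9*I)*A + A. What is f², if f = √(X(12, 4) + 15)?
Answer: 451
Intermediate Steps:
X(I, A) = A + 9*A*I (X(I, A) = 9*A*I + A = A + 9*A*I)
f = √451 (f = √(4*(1 + 9*12) + 15) = √(4*(1 + 108) + 15) = √(4*109 + 15) = √(436 + 15) = √451 ≈ 21.237)
f² = (√451)² = 451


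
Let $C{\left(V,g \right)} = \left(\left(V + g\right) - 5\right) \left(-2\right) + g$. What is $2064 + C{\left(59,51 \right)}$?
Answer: $1905$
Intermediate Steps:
$C{\left(V,g \right)} = 10 - g - 2 V$ ($C{\left(V,g \right)} = \left(-5 + V + g\right) \left(-2\right) + g = \left(10 - 2 V - 2 g\right) + g = 10 - g - 2 V$)
$2064 + C{\left(59,51 \right)} = 2064 - 159 = 1905$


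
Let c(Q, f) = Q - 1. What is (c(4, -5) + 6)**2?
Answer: 81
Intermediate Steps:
c(Q, f) = -1 + Q
(c(4, -5) + 6)**2 = ((-1 + 4) + 6)**2 = (3 + 6)**2 = 9**2 = 81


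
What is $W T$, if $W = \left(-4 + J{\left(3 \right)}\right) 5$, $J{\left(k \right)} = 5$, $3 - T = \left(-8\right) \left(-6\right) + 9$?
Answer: $-270$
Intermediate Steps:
$T = -54$ ($T = 3 - \left(\left(-8\right) \left(-6\right) + 9\right) = 3 - \left(48 + 9\right) = 3 - 57 = -54$)
$W = 5$ ($W = \left(-4 + 5\right) 5 = 1 \cdot 5 = 5$)
$W T = 5 \left(-54\right) = -270$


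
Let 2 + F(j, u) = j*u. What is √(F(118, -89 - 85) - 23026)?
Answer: 66*I*√10 ≈ 208.71*I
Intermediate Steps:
F(j, u) = -2 + j*u
√(F(118, -89 - 85) - 23026) = √((-2 + 118*(-89 - 85)) - 23026) = √((-2 + 118*(-174)) - 23026) = √((-2 - 20532) - 23026) = √(-20534 - 23026) = √(-43560) = 66*I*√10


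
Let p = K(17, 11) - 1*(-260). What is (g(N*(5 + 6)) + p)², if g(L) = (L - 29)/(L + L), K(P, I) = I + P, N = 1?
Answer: 9979281/121 ≈ 82473.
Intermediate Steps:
g(L) = (-29 + L)/(2*L) (g(L) = (-29 + L)/((2*L)) = (-29 + L)*(1/(2*L)) = (-29 + L)/(2*L))
p = 288 (p = (11 + 17) - 1*(-260) = 28 + 260 = 288)
(g(N*(5 + 6)) + p)² = ((-29 + 1*(5 + 6))/(2*((1*(5 + 6)))) + 288)² = ((-29 + 1*11)/(2*((1*11))) + 288)² = ((½)*(-29 + 11)/11 + 288)² = ((½)*(1/11)*(-18) + 288)² = (-9/11 + 288)² = (3159/11)² = 9979281/121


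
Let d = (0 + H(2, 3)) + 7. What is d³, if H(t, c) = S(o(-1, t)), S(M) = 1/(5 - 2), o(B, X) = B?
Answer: 10648/27 ≈ 394.37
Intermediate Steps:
S(M) = ⅓ (S(M) = 1/3 = ⅓)
H(t, c) = ⅓
d = 22/3 (d = (0 + ⅓) + 7 = ⅓ + 7 = 22/3 ≈ 7.3333)
d³ = (22/3)³ = 10648/27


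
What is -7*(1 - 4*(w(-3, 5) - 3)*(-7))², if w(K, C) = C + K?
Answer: -5103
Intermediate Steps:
-7*(1 - 4*(w(-3, 5) - 3)*(-7))² = -7*(1 - 4*((5 - 3) - 3)*(-7))² = -7*(1 - 4*(2 - 3)*(-7))² = -7*(1 - 4*(-1)*(-7))² = -7*(1 + 4*(-7))² = -7*(1 - 28)² = -7*(-27)² = -7*729 = -5103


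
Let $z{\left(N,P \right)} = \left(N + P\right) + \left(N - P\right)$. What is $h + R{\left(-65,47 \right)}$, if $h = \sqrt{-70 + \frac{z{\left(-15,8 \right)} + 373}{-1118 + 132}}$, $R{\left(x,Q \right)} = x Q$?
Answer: $-3055 + \frac{3 i \sqrt{7599102}}{986} \approx -3055.0 + 8.3874 i$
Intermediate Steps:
$z{\left(N,P \right)} = 2 N$
$R{\left(x,Q \right)} = Q x$
$h = \frac{3 i \sqrt{7599102}}{986}$ ($h = \sqrt{-70 + \frac{2 \left(-15\right) + 373}{-1118 + 132}} = \sqrt{-70 + \frac{-30 + 373}{-986}} = \sqrt{-70 + 343 \left(- \frac{1}{986}\right)} = \sqrt{-70 - \frac{343}{986}} = \sqrt{- \frac{69363}{986}} = \frac{3 i \sqrt{7599102}}{986} \approx 8.3874 i$)
$h + R{\left(-65,47 \right)} = \frac{3 i \sqrt{7599102}}{986} + 47 \left(-65\right) = \frac{3 i \sqrt{7599102}}{986} - 3055 = -3055 + \frac{3 i \sqrt{7599102}}{986}$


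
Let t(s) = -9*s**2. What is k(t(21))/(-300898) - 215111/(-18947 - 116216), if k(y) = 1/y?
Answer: 36699908326735/23060046704058 ≈ 1.5915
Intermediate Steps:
k(t(21))/(-300898) - 215111/(-18947 - 116216) = 1/(-9*21**2*(-300898)) - 215111/(-18947 - 116216) = -1/300898/(-9*441) - 215111/(-135163) = -1/300898/(-3969) - 215111*(-1/135163) = -1/3969*(-1/300898) + 215111/135163 = 1/1194264162 + 215111/135163 = 36699908326735/23060046704058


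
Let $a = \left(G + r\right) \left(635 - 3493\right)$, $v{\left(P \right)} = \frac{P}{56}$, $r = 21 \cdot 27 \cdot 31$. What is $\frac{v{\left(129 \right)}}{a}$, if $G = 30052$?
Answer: $- \frac{129}{7622926192} \approx -1.6923 \cdot 10^{-8}$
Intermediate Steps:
$r = 17577$ ($r = 567 \cdot 31 = 17577$)
$v{\left(P \right)} = \frac{P}{56}$ ($v{\left(P \right)} = P \frac{1}{56} = \frac{P}{56}$)
$a = -136123682$ ($a = \left(30052 + 17577\right) \left(635 - 3493\right) = 47629 \left(-2858\right) = -136123682$)
$\frac{v{\left(129 \right)}}{a} = \frac{\frac{1}{56} \cdot 129}{-136123682} = \frac{129}{56} \left(- \frac{1}{136123682}\right) = - \frac{129}{7622926192}$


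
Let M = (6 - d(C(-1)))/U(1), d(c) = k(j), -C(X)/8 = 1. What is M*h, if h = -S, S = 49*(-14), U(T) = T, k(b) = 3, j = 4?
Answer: 2058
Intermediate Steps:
C(X) = -8 (C(X) = -8*1 = -8)
d(c) = 3
S = -686
M = 3 (M = (6 - 1*3)/1 = (6 - 3)*1 = 3*1 = 3)
h = 686 (h = -1*(-686) = 686)
M*h = 3*686 = 2058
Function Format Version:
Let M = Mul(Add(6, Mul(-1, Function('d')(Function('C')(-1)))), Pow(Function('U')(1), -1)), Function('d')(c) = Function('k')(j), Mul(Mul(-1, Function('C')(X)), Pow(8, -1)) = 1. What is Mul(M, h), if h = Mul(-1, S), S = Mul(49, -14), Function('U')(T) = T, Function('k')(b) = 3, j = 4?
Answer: 2058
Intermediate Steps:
Function('C')(X) = -8 (Function('C')(X) = Mul(-8, 1) = -8)
Function('d')(c) = 3
S = -686
M = 3 (M = Mul(Add(6, Mul(-1, 3)), Pow(1, -1)) = Mul(Add(6, -3), 1) = Mul(3, 1) = 3)
h = 686 (h = Mul(-1, -686) = 686)
Mul(M, h) = Mul(3, 686) = 2058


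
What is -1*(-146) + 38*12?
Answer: 602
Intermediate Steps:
-1*(-146) + 38*12 = 146 + 456 = 602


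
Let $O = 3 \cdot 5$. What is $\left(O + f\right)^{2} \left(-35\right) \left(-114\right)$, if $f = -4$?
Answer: $482790$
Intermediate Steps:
$O = 15$
$\left(O + f\right)^{2} \left(-35\right) \left(-114\right) = \left(15 - 4\right)^{2} \left(-35\right) \left(-114\right) = 11^{2} \left(-35\right) \left(-114\right) = 121 \left(-35\right) \left(-114\right) = \left(-4235\right) \left(-114\right) = 482790$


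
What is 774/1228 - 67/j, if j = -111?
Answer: 84095/68154 ≈ 1.2339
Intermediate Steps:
774/1228 - 67/j = 774/1228 - 67/(-111) = 774*(1/1228) - 67*(-1/111) = 387/614 + 67/111 = 84095/68154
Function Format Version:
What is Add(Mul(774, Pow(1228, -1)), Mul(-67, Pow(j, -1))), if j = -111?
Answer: Rational(84095, 68154) ≈ 1.2339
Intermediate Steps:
Add(Mul(774, Pow(1228, -1)), Mul(-67, Pow(j, -1))) = Add(Mul(774, Pow(1228, -1)), Mul(-67, Pow(-111, -1))) = Add(Mul(774, Rational(1, 1228)), Mul(-67, Rational(-1, 111))) = Add(Rational(387, 614), Rational(67, 111)) = Rational(84095, 68154)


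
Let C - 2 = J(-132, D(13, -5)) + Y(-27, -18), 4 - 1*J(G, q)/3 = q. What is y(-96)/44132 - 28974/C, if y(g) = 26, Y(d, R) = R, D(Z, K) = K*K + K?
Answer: 159835279/353056 ≈ 452.72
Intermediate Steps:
D(Z, K) = K + K² (D(Z, K) = K² + K = K + K²)
J(G, q) = 12 - 3*q
C = -64 (C = 2 + ((12 - (-15)*(1 - 5)) - 18) = 2 + ((12 - (-15)*(-4)) - 18) = 2 + ((12 - 3*20) - 18) = 2 + ((12 - 60) - 18) = 2 + (-48 - 18) = 2 - 66 = -64)
y(-96)/44132 - 28974/C = 26/44132 - 28974/(-64) = 26*(1/44132) - 28974*(-1/64) = 13/22066 + 14487/32 = 159835279/353056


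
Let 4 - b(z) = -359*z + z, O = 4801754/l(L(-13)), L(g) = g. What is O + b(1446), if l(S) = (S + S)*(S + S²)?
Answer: 1047437939/2028 ≈ 5.1649e+5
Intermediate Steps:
l(S) = 2*S*(S + S²) (l(S) = (2*S)*(S + S²) = 2*S*(S + S²))
O = -2400877/2028 (O = 4801754/((2*(-13)²*(1 - 13))) = 4801754/((2*169*(-12))) = 4801754/(-4056) = 4801754*(-1/4056) = -2400877/2028 ≈ -1183.9)
b(z) = 4 + 358*z (b(z) = 4 - (-359*z + z) = 4 - (-358)*z = 4 + 358*z)
O + b(1446) = -2400877/2028 + (4 + 358*1446) = -2400877/2028 + (4 + 517668) = -2400877/2028 + 517672 = 1047437939/2028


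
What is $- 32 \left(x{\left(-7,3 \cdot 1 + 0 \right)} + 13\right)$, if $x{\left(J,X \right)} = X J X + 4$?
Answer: $1472$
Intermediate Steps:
$x{\left(J,X \right)} = 4 + J X^{2}$ ($x{\left(J,X \right)} = J X X + 4 = J X^{2} + 4 = 4 + J X^{2}$)
$- 32 \left(x{\left(-7,3 \cdot 1 + 0 \right)} + 13\right) = - 32 \left(\left(4 - 7 \left(3 \cdot 1 + 0\right)^{2}\right) + 13\right) = - 32 \left(\left(4 - 7 \left(3 + 0\right)^{2}\right) + 13\right) = - 32 \left(\left(4 - 7 \cdot 3^{2}\right) + 13\right) = - 32 \left(\left(4 - 63\right) + 13\right) = - 32 \left(-59 + 13\right) = \left(-32\right) \left(-46\right) = 1472$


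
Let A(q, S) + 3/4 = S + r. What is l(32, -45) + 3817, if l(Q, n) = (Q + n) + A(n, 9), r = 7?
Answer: 15277/4 ≈ 3819.3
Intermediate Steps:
A(q, S) = 25/4 + S (A(q, S) = -¾ + (S + 7) = -¾ + (7 + S) = 25/4 + S)
l(Q, n) = 61/4 + Q + n (l(Q, n) = (Q + n) + (25/4 + 9) = (Q + n) + 61/4 = 61/4 + Q + n)
l(32, -45) + 3817 = (61/4 + 32 - 45) + 3817 = 9/4 + 3817 = 15277/4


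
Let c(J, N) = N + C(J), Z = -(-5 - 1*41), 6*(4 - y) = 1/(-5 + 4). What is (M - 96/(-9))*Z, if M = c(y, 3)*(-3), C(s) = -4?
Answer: 1886/3 ≈ 628.67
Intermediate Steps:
y = 25/6 (y = 4 - 1/(6*(-5 + 4)) = 4 - ⅙/(-1) = 4 - ⅙*(-1) = 4 + ⅙ = 25/6 ≈ 4.1667)
Z = 46 (Z = -(-5 - 41) = -1*(-46) = 46)
c(J, N) = -4 + N (c(J, N) = N - 4 = -4 + N)
M = 3 (M = (-4 + 3)*(-3) = -1*(-3) = 3)
(M - 96/(-9))*Z = (3 - 96/(-9))*46 = (3 - 96*(-⅑))*46 = (3 + 32/3)*46 = (41/3)*46 = 1886/3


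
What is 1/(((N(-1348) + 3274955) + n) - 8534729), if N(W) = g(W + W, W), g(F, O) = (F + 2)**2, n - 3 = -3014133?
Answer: -1/1016268 ≈ -9.8399e-7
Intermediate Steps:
n = -3014130 (n = 3 - 3014133 = -3014130)
g(F, O) = (2 + F)**2
N(W) = (2 + 2*W)**2 (N(W) = (2 + (W + W))**2 = (2 + 2*W)**2)
1/(((N(-1348) + 3274955) + n) - 8534729) = 1/(((4*(1 - 1348)**2 + 3274955) - 3014130) - 8534729) = 1/(((4*(-1347)**2 + 3274955) - 3014130) - 8534729) = 1/(((4*1814409 + 3274955) - 3014130) - 8534729) = 1/(((7257636 + 3274955) - 3014130) - 8534729) = 1/((10532591 - 3014130) - 8534729) = 1/(7518461 - 8534729) = 1/(-1016268) = -1/1016268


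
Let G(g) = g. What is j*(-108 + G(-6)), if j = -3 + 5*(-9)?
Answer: 5472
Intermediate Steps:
j = -48 (j = -3 - 45 = -48)
j*(-108 + G(-6)) = -48*(-108 - 6) = -48*(-114) = 5472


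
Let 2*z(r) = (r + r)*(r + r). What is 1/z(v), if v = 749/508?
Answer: 129032/561001 ≈ 0.23000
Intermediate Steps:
v = 749/508 (v = 749*(1/508) = 749/508 ≈ 1.4744)
z(r) = 2*r**2 (z(r) = ((r + r)*(r + r))/2 = ((2*r)*(2*r))/2 = (4*r**2)/2 = 2*r**2)
1/z(v) = 1/(2*(749/508)**2) = 1/(2*(561001/258064)) = 1/(561001/129032) = 129032/561001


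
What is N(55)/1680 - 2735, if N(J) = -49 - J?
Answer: -574363/210 ≈ -2735.1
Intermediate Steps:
N(55)/1680 - 2735 = (-49 - 1*55)/1680 - 2735 = (-49 - 55)*(1/1680) - 2735 = -104*1/1680 - 2735 = -13/210 - 2735 = -574363/210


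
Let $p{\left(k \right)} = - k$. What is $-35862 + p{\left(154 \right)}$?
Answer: $-36016$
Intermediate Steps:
$-35862 + p{\left(154 \right)} = -35862 - 154 = -36016$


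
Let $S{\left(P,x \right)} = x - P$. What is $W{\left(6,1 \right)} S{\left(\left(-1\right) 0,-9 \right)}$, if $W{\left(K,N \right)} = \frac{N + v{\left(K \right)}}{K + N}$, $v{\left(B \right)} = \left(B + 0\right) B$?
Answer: $- \frac{333}{7} \approx -47.571$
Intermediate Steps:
$v{\left(B \right)} = B^{2}$ ($v{\left(B \right)} = B B = B^{2}$)
$W{\left(K,N \right)} = \frac{N + K^{2}}{K + N}$
$W{\left(6,1 \right)} S{\left(\left(-1\right) 0,-9 \right)} = \frac{1 + 6^{2}}{6 + 1} \left(-9 - \left(-1\right) 0\right) = \frac{1 + 36}{7} \left(-9 - 0\right) = \frac{1}{7} \cdot 37 \left(-9 + 0\right) = \frac{37}{7} \left(-9\right) = - \frac{333}{7}$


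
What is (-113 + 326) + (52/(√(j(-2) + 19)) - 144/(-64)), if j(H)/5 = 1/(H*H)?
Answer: 8165/36 ≈ 226.81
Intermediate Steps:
j(H) = 5/H² (j(H) = 5/((H*H)) = 5/(H²) = 5/H²)
(-113 + 326) + (52/(√(j(-2) + 19)) - 144/(-64)) = (-113 + 326) + (52/(√(5/(-2)² + 19)) - 144/(-64)) = 213 + (52/(√(5*(¼) + 19)) - 144*(-1/64)) = 213 + (52/(√(5/4 + 19)) + 9/4) = 213 + (52/(√(81/4)) + 9/4) = 213 + (52/(9/2) + 9/4) = 213 + (52*(2/9) + 9/4) = 213 + (104/9 + 9/4) = 213 + 497/36 = 8165/36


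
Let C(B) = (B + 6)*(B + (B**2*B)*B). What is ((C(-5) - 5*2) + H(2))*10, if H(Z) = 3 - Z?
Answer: 6110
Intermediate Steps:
C(B) = (6 + B)*(B + B**4) (C(B) = (6 + B)*(B + B**3*B) = (6 + B)*(B + B**4))
((C(-5) - 5*2) + H(2))*10 = ((-5*(6 - 5 + (-5)**4 + 6*(-5)**3) - 5*2) + (3 - 1*2))*10 = ((-5*(6 - 5 + 625 + 6*(-125)) - 10) + (3 - 2))*10 = ((-5*(6 - 5 + 625 - 750) - 10) + 1)*10 = ((-5*(-124) - 10) + 1)*10 = ((620 - 10) + 1)*10 = (610 + 1)*10 = 611*10 = 6110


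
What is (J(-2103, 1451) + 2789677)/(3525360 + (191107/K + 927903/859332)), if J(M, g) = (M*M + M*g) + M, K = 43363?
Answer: 2718730595533240/2304674506347089 ≈ 1.1797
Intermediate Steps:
J(M, g) = M + M² + M*g (J(M, g) = (M² + M*g) + M = M + M² + M*g)
(J(-2103, 1451) + 2789677)/(3525360 + (191107/K + 927903/859332)) = (-2103*(1 - 2103 + 1451) + 2789677)/(3525360 + (191107/43363 + 927903/859332)) = (-2103*(-651) + 2789677)/(3525360 + (191107*(1/43363) + 927903*(1/859332))) = (1369053 + 2789677)/(3525360 + (191107/43363 + 16279/15076)) = 4158730/(3525360 + 3587035409/653740588) = 4158730/(2304674506347089/653740588) = 4158730*(653740588/2304674506347089) = 2718730595533240/2304674506347089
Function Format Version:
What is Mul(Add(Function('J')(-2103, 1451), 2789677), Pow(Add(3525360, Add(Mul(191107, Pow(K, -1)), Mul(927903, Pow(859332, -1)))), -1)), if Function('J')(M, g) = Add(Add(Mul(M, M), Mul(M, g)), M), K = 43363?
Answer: Rational(2718730595533240, 2304674506347089) ≈ 1.1797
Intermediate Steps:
Function('J')(M, g) = Add(M, Pow(M, 2), Mul(M, g)) (Function('J')(M, g) = Add(Add(Pow(M, 2), Mul(M, g)), M) = Add(M, Pow(M, 2), Mul(M, g)))
Mul(Add(Function('J')(-2103, 1451), 2789677), Pow(Add(3525360, Add(Mul(191107, Pow(K, -1)), Mul(927903, Pow(859332, -1)))), -1)) = Mul(Add(Mul(-2103, Add(1, -2103, 1451)), 2789677), Pow(Add(3525360, Add(Mul(191107, Pow(43363, -1)), Mul(927903, Pow(859332, -1)))), -1)) = Mul(Add(Mul(-2103, -651), 2789677), Pow(Add(3525360, Add(Mul(191107, Rational(1, 43363)), Mul(927903, Rational(1, 859332)))), -1)) = Mul(Add(1369053, 2789677), Pow(Add(3525360, Add(Rational(191107, 43363), Rational(16279, 15076))), -1)) = Mul(4158730, Pow(Add(3525360, Rational(3587035409, 653740588)), -1)) = Mul(4158730, Pow(Rational(2304674506347089, 653740588), -1)) = Mul(4158730, Rational(653740588, 2304674506347089)) = Rational(2718730595533240, 2304674506347089)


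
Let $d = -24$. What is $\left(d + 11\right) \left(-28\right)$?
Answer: $364$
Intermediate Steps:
$\left(d + 11\right) \left(-28\right) = \left(-24 + 11\right) \left(-28\right) = \left(-13\right) \left(-28\right) = 364$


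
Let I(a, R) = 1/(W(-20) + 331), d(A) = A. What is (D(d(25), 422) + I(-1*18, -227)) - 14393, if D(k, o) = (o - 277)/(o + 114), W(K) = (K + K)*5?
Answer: -1010599357/70216 ≈ -14393.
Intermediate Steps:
W(K) = 10*K (W(K) = (2*K)*5 = 10*K)
D(k, o) = (-277 + o)/(114 + o)
I(a, R) = 1/131 (I(a, R) = 1/(10*(-20) + 331) = 1/(-200 + 331) = 1/131)
(D(d(25), 422) + I(-1*18, -227)) - 14393 = ((-277 + 422)/(114 + 422) + 1/131) - 14393 = (145/536 + 1/131) - 14393 = 19531/70216 - 14393 = -1010599357/70216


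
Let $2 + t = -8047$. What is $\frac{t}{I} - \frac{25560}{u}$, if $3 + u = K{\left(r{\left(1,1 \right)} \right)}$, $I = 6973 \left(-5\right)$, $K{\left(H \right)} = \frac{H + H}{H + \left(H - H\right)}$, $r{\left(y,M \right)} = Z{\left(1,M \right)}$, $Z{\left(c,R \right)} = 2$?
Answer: $\frac{891157449}{34865} \approx 25560.0$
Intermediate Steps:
$t = -8049$ ($t = -2 - 8047 = -8049$)
$r{\left(y,M \right)} = 2$
$K{\left(H \right)} = 2$ ($K{\left(H \right)} = \frac{2 H}{H + 0} = \frac{2 H}{H} = 2$)
$I = -34865$
$u = -1$ ($u = -3 + 2 = -1$)
$\frac{t}{I} - \frac{25560}{u} = - \frac{8049}{-34865} - \frac{25560}{-1} = \left(-8049\right) \left(- \frac{1}{34865}\right) - -25560 = \frac{8049}{34865} + 25560 = \frac{891157449}{34865}$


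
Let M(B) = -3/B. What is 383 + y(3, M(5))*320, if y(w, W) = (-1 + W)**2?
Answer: 6011/5 ≈ 1202.2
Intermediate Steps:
383 + y(3, M(5))*320 = 383 + (-1 - 3/5)**2*320 = 383 + (-8/5)**2*320 = 383 + (64/25)*320 = 383 + 4096/5 = 6011/5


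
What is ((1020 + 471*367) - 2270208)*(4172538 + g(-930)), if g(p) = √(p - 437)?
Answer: -8747020758078 - 2096331*I*√1367 ≈ -8.747e+12 - 7.7508e+7*I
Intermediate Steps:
g(p) = √(-437 + p)
((1020 + 471*367) - 2270208)*(4172538 + g(-930)) = ((1020 + 471*367) - 2270208)*(4172538 + √(-437 - 930)) = ((1020 + 172857) - 2270208)*(4172538 + √(-1367)) = (173877 - 2270208)*(4172538 + I*√1367) = -2096331*(4172538 + I*√1367) = -8747020758078 - 2096331*I*√1367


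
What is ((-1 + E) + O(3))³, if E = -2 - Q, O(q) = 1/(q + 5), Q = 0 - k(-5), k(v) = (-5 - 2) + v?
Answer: -1685159/512 ≈ -3291.3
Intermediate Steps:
k(v) = -7 + v
Q = 12 (Q = 0 - (-7 - 5) = 0 - 1*(-12) = 0 + 12 = 12)
O(q) = 1/(5 + q)
E = -14 (E = -2 - 1*12 = -2 - 12 = -14)
((-1 + E) + O(3))³ = ((-1 - 14) + 1/(5 + 3))³ = (-15 + 1/8)³ = (-15 + ⅛)³ = (-119/8)³ = -1685159/512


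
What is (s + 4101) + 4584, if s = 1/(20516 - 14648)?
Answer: 50963581/5868 ≈ 8685.0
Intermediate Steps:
s = 1/5868 ≈ 0.00017042
(s + 4101) + 4584 = (1/5868 + 4101) + 4584 = 24064669/5868 + 4584 = 50963581/5868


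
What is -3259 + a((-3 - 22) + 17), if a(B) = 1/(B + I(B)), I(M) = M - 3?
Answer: -61922/19 ≈ -3259.1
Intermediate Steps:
I(M) = -3 + M
a(B) = 1/(-3 + 2*B) (a(B) = 1/(B + (-3 + B)) = 1/(-3 + 2*B))
-3259 + a((-3 - 22) + 17) = -3259 + 1/(-3 + 2*((-3 - 22) + 17)) = -3259 + 1/(-3 + 2*(-25 + 17)) = -3259 + 1/(-3 + 2*(-8)) = -3259 + 1/(-3 - 16) = -3259 + 1/(-19) = -3259 - 1/19 = -61922/19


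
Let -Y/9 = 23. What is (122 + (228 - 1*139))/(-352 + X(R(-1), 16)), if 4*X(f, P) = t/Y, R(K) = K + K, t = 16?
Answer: -43677/72868 ≈ -0.59940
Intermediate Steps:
Y = -207 (Y = -9*23 = -207)
R(K) = 2*K
X(f, P) = -4/207 (X(f, P) = (16/(-207))/4 = (16*(-1/207))/4 = (1/4)*(-16/207) = -4/207)
(122 + (228 - 1*139))/(-352 + X(R(-1), 16)) = (122 + (228 - 1*139))/(-352 - 4/207) = (122 + (228 - 139))/(-72868/207) = (122 + 89)*(-207/72868) = 211*(-207/72868) = -43677/72868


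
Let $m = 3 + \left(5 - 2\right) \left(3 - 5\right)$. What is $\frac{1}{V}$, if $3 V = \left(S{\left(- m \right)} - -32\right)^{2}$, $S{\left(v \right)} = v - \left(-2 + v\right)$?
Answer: $\frac{3}{1156} \approx 0.0025952$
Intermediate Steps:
$m = -3$ ($m = 3 + 3 \left(-2\right) = 3 - 6 = -3$)
$S{\left(v \right)} = 2$ ($S{\left(v \right)} = v - \left(-2 + v\right) = 2$)
$V = \frac{1156}{3}$ ($V = \frac{\left(2 - -32\right)^{2}}{3} = \frac{\left(2 + 32\right)^{2}}{3} = \frac{34^{2}}{3} = \frac{1}{3} \cdot 1156 = \frac{1156}{3} \approx 385.33$)
$\frac{1}{V} = \frac{1}{\frac{1156}{3}} = \frac{3}{1156}$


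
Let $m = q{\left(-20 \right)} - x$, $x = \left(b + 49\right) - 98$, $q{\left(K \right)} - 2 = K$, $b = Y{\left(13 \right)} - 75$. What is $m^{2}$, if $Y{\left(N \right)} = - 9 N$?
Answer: $49729$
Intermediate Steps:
$b = -192$ ($b = \left(-9\right) 13 - 75 = -117 - 75 = -192$)
$q{\left(K \right)} = 2 + K$
$x = -241$ ($x = \left(-192 + 49\right) - 98 = -143 - 98 = -241$)
$m = 223$ ($m = \left(2 - 20\right) - -241 = -18 + 241 = 223$)
$m^{2} = 223^{2} = 49729$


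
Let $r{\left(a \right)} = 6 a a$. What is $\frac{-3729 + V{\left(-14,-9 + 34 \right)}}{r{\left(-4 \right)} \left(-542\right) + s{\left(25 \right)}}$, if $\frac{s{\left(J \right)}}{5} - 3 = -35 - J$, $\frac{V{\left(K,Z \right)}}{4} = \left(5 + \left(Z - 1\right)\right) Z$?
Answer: $\frac{829}{52317} \approx 0.015846$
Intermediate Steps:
$V{\left(K,Z \right)} = 4 Z \left(4 + Z\right)$ ($V{\left(K,Z \right)} = 4 \left(5 + \left(Z - 1\right)\right) Z = 4 \left(5 + \left(-1 + Z\right)\right) Z = 4 \left(4 + Z\right) Z = 4 Z \left(4 + Z\right)$)
$r{\left(a \right)} = 6 a^{2}$
$s{\left(J \right)} = -160 - 5 J$ ($s{\left(J \right)} = 15 + 5 \left(-35 - J\right) = 15 - \left(175 + 5 J\right) = -160 - 5 J$)
$\frac{-3729 + V{\left(-14,-9 + 34 \right)}}{r{\left(-4 \right)} \left(-542\right) + s{\left(25 \right)}} = \frac{-3729 + 4 \left(-9 + 34\right) \left(4 + \left(-9 + 34\right)\right)}{6 \left(-4\right)^{2} \left(-542\right) - 285} = \frac{-3729 + 4 \cdot 25 \left(4 + 25\right)}{6 \cdot 16 \left(-542\right) - 285} = \frac{-3729 + 4 \cdot 25 \cdot 29}{96 \left(-542\right) - 285} = \frac{-3729 + 2900}{-52032 - 285} = - \frac{829}{-52317} = \left(-829\right) \left(- \frac{1}{52317}\right) = \frac{829}{52317}$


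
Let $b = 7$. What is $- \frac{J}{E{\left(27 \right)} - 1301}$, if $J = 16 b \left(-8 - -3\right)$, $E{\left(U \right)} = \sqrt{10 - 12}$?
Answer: $- \frac{728560}{1692603} - \frac{560 i \sqrt{2}}{1692603} \approx -0.43044 - 0.00046789 i$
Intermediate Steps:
$E{\left(U \right)} = i \sqrt{2}$ ($E{\left(U \right)} = \sqrt{-2} = i \sqrt{2}$)
$J = -560$ ($J = 16 \cdot 7 \left(-8 - -3\right) = 112 \left(-8 + 3\right) = 112 \left(-5\right) = -560$)
$- \frac{J}{E{\left(27 \right)} - 1301} = - \frac{-560}{i \sqrt{2} - 1301} = - \frac{-560}{-1301 + i \sqrt{2}} = \frac{560}{-1301 + i \sqrt{2}}$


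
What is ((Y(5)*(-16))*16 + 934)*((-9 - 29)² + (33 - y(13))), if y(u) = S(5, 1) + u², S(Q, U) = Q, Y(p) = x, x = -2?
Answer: 1884138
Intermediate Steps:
Y(p) = -2
y(u) = 5 + u²
((Y(5)*(-16))*16 + 934)*((-9 - 29)² + (33 - y(13))) = (-2*(-16)*16 + 934)*((-9 - 29)² + (33 - (5 + 13²))) = (32*16 + 934)*((-38)² + (33 - (5 + 169))) = (512 + 934)*(1444 + (33 - 1*174)) = 1446*(1444 + (33 - 174)) = 1446*(1444 - 141) = 1446*1303 = 1884138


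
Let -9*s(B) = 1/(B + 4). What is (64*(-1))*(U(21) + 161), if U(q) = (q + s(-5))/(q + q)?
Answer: -1953536/189 ≈ -10336.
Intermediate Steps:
s(B) = -1/(9*(4 + B)) (s(B) = -1/(9*(B + 4)) = -1/(9*(4 + B)))
U(q) = (1/9 + q)/(2*q) (U(q) = (q - 1/(36 + 9*(-5)))/(q + q) = (q - 1/(36 - 45))/((2*q)) = (q - 1/(-9))*(1/(2*q)) = (q - 1*(-1/9))*(1/(2*q)) = (q + 1/9)*(1/(2*q)) = (1/9 + q)*(1/(2*q)) = (1/9 + q)/(2*q))
(64*(-1))*(U(21) + 161) = (64*(-1))*((1/18)*(1 + 9*21)/21 + 161) = -64*((1/18)*(1/21)*(1 + 189) + 161) = -64*((1/18)*(1/21)*190 + 161) = -64*(95/189 + 161) = -64*30524/189 = -1953536/189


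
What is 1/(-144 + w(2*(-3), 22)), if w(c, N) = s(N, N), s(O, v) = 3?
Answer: -1/141 ≈ -0.0070922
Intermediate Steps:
w(c, N) = 3
1/(-144 + w(2*(-3), 22)) = 1/(-144 + 3) = 1/(-141) = -1/141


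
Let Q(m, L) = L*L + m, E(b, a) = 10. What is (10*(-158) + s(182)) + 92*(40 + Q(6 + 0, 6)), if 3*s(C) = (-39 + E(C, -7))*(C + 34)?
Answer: 3876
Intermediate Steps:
Q(m, L) = m + L**2 (Q(m, L) = L**2 + m = m + L**2)
s(C) = -986/3 - 29*C/3 (s(C) = ((-39 + 10)*(C + 34))/3 = (-29*(34 + C))/3 = (-986 - 29*C)/3 = -986/3 - 29*C/3)
(10*(-158) + s(182)) + 92*(40 + Q(6 + 0, 6)) = (10*(-158) + (-986/3 - 29/3*182)) + 92*(40 + ((6 + 0) + 6**2)) = (-1580 + (-986/3 - 5278/3)) + 92*(40 + (6 + 36)) = (-1580 - 2088) + 92*(40 + 42) = -3668 + 92*82 = -3668 + 7544 = 3876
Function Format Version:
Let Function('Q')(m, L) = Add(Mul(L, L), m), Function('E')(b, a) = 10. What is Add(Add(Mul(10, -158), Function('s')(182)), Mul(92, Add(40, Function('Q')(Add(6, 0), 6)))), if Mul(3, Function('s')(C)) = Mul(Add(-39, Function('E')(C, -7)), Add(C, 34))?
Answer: 3876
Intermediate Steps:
Function('Q')(m, L) = Add(m, Pow(L, 2)) (Function('Q')(m, L) = Add(Pow(L, 2), m) = Add(m, Pow(L, 2)))
Function('s')(C) = Add(Rational(-986, 3), Mul(Rational(-29, 3), C)) (Function('s')(C) = Mul(Rational(1, 3), Mul(Add(-39, 10), Add(C, 34))) = Mul(Rational(1, 3), Mul(-29, Add(34, C))) = Mul(Rational(1, 3), Add(-986, Mul(-29, C))) = Add(Rational(-986, 3), Mul(Rational(-29, 3), C)))
Add(Add(Mul(10, -158), Function('s')(182)), Mul(92, Add(40, Function('Q')(Add(6, 0), 6)))) = Add(Add(Mul(10, -158), Add(Rational(-986, 3), Mul(Rational(-29, 3), 182))), Mul(92, Add(40, Add(Add(6, 0), Pow(6, 2))))) = Add(Add(-1580, Add(Rational(-986, 3), Rational(-5278, 3))), Mul(92, Add(40, Add(6, 36)))) = Add(Add(-1580, -2088), Mul(92, Add(40, 42))) = Add(-3668, Mul(92, 82)) = Add(-3668, 7544) = 3876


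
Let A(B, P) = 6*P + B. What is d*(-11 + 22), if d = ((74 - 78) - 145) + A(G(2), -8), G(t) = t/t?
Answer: -2156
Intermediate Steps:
G(t) = 1
A(B, P) = B + 6*P
d = -196 (d = ((74 - 78) - 145) + (1 + 6*(-8)) = (-4 - 145) + (1 - 48) = -149 - 47 = -196)
d*(-11 + 22) = -196*(-11 + 22) = -196*11 = -2156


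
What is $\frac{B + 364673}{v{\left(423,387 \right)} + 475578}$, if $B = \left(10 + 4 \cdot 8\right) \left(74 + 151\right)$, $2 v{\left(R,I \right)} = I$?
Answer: $\frac{748246}{951543} \approx 0.78635$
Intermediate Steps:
$v{\left(R,I \right)} = \frac{I}{2}$
$B = 9450$ ($B = \left(10 + 32\right) 225 = 42 \cdot 225 = 9450$)
$\frac{B + 364673}{v{\left(423,387 \right)} + 475578} = \frac{9450 + 364673}{\frac{1}{2} \cdot 387 + 475578} = \frac{374123}{\frac{387}{2} + 475578} = \frac{374123}{\frac{951543}{2}} = 374123 \cdot \frac{2}{951543} = \frac{748246}{951543}$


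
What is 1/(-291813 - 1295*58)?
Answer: -1/366923 ≈ -2.7254e-6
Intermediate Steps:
1/(-291813 - 1295*58) = 1/(-291813 - 75110) = 1/(-366923) = -1/366923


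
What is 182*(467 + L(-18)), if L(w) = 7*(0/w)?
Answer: 84994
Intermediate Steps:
L(w) = 0 (L(w) = 7*0 = 0)
182*(467 + L(-18)) = 182*(467 + 0) = 182*467 = 84994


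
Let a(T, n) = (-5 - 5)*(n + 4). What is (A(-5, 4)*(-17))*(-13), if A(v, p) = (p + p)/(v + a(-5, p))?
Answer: -104/5 ≈ -20.800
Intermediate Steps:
a(T, n) = -40 - 10*n (a(T, n) = -10*(4 + n) = -40 - 10*n)
A(v, p) = 2*p/(-40 + v - 10*p) (A(v, p) = (p + p)/(v + (-40 - 10*p)) = (2*p)/(-40 + v - 10*p) = 2*p/(-40 + v - 10*p))
(A(-5, 4)*(-17))*(-13) = (-2*4/(40 - 1*(-5) + 10*4)*(-17))*(-13) = (-2*4/(40 + 5 + 40)*(-17))*(-13) = (-2*4/85*(-17))*(-13) = (-2*4*1/85*(-17))*(-13) = -8/85*(-17)*(-13) = (8/5)*(-13) = -104/5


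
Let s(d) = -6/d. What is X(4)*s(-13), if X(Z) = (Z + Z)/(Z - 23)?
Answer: -48/247 ≈ -0.19433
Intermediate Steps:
X(Z) = 2*Z/(-23 + Z) (X(Z) = (2*Z)/(-23 + Z) = 2*Z/(-23 + Z))
X(4)*s(-13) = (2*4/(-23 + 4))*(-6/(-13)) = (2*4/(-19))*(-6*(-1/13)) = (2*4*(-1/19))*(6/13) = -8/19*6/13 = -48/247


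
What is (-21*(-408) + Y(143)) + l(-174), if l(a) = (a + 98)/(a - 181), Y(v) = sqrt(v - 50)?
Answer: 3041716/355 + sqrt(93) ≈ 8577.9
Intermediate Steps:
Y(v) = sqrt(-50 + v)
l(a) = (98 + a)/(-181 + a)
(-21*(-408) + Y(143)) + l(-174) = (-21*(-408) + sqrt(-50 + 143)) + (98 - 174)/(-181 - 174) = (8568 + sqrt(93)) - 76/(-355) = (8568 + sqrt(93)) - 1/355*(-76) = (8568 + sqrt(93)) + 76/355 = 3041716/355 + sqrt(93)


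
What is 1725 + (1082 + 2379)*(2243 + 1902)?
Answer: 14347570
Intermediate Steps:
1725 + (1082 + 2379)*(2243 + 1902) = 1725 + 3461*4145 = 1725 + 14345845 = 14347570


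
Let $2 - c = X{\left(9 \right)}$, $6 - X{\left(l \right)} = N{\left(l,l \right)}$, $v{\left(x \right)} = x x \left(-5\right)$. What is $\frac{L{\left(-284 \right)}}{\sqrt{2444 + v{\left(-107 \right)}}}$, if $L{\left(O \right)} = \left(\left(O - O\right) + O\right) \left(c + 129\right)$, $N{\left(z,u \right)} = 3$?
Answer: $\frac{36352 i \sqrt{6089}}{18267} \approx 155.29 i$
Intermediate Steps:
$v{\left(x \right)} = - 5 x^{2}$ ($v{\left(x \right)} = x^{2} \left(-5\right) = - 5 x^{2}$)
$X{\left(l \right)} = 3$ ($X{\left(l \right)} = 6 - 3 = 3$)
$c = -1$ ($c = 2 - 3 = -1$)
$L{\left(O \right)} = 128 O$ ($L{\left(O \right)} = \left(\left(O - O\right) + O\right) \left(-1 + 129\right) = \left(0 + O\right) 128 = O 128 = 128 O$)
$\frac{L{\left(-284 \right)}}{\sqrt{2444 + v{\left(-107 \right)}}} = \frac{128 \left(-284\right)}{\sqrt{2444 - 5 \left(-107\right)^{2}}} = - \frac{36352}{\sqrt{2444 - 57245}} = - \frac{36352}{\sqrt{-54801}} = - \frac{36352}{3 i \sqrt{6089}} = - 36352 \left(- \frac{i \sqrt{6089}}{18267}\right) = \frac{36352 i \sqrt{6089}}{18267}$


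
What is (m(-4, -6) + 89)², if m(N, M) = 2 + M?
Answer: 7225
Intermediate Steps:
(m(-4, -6) + 89)² = ((2 - 6) + 89)² = (-4 + 89)² = 85² = 7225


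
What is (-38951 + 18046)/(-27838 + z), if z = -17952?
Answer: 4181/9158 ≈ 0.45654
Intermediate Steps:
(-38951 + 18046)/(-27838 + z) = (-38951 + 18046)/(-27838 - 17952) = -20905/(-45790) = -20905*(-1/45790) = 4181/9158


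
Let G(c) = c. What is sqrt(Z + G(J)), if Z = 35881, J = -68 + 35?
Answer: 2*sqrt(8962) ≈ 189.34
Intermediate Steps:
J = -33
sqrt(Z + G(J)) = sqrt(35881 - 33) = sqrt(35848) = 2*sqrt(8962)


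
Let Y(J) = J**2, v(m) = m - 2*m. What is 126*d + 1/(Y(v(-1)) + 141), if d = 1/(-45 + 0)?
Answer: -1983/710 ≈ -2.7930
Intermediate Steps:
v(m) = -m
d = -1/45 (d = 1/(-45) = -1/45 ≈ -0.022222)
126*d + 1/(Y(v(-1)) + 141) = 126*(-1/45) + 1/((-1*(-1))**2 + 141) = -14/5 + 1/(1**2 + 141) = -14/5 + 1/(1 + 141) = -14/5 + 1/142 = -1983/710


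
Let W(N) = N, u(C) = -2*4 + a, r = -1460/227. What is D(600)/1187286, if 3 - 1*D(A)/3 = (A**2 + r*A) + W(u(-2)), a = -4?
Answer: -80840595/89837974 ≈ -0.89985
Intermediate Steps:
r = -1460/227 (r = -1460*1/227 = -1460/227 ≈ -6.4317)
u(C) = -12 (u(C) = -2*4 - 4 = -8 - 4 = -12)
D(A) = 45 - 3*A**2 + 4380*A/227 (D(A) = 9 - 3*((A**2 - 1460*A/227) - 12) = 9 - 3*(-12 + A**2 - 1460*A/227) = 9 + (36 - 3*A**2 + 4380*A/227) = 45 - 3*A**2 + 4380*A/227)
D(600)/1187286 = (45 - 3*600**2 + (4380/227)*600)/1187286 = (45 - 3*360000 + 2628000/227)*(1/1187286) = (45 - 1080000 + 2628000/227)*(1/1187286) = -242521785/227*1/1187286 = -80840595/89837974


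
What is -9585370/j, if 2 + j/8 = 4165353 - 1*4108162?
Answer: -4792685/228756 ≈ -20.951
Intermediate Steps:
j = 457512 (j = -16 + 8*(4165353 - 1*4108162) = -16 + 8*(4165353 - 4108162) = -16 + 8*57191 = -16 + 457528 = 457512)
-9585370/j = -9585370/457512 = -9585370*1/457512 = -4792685/228756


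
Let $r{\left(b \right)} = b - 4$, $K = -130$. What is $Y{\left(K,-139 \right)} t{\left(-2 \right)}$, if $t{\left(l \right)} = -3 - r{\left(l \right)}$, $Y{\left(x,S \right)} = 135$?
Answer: $405$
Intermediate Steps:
$r{\left(b \right)} = -4 + b$
$t{\left(l \right)} = 1 - l$ ($t{\left(l \right)} = -3 - \left(-4 + l\right) = 1 - l$)
$Y{\left(K,-139 \right)} t{\left(-2 \right)} = 135 \left(1 - -2\right) = 135 \left(1 + 2\right) = 135 \cdot 3 = 405$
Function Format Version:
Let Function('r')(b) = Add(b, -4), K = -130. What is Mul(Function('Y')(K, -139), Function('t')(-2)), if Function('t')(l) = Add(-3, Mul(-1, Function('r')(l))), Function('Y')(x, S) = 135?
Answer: 405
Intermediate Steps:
Function('r')(b) = Add(-4, b)
Function('t')(l) = Add(1, Mul(-1, l)) (Function('t')(l) = Add(-3, Mul(-1, Add(-4, l))) = Add(-3, Add(4, Mul(-1, l))) = Add(1, Mul(-1, l)))
Mul(Function('Y')(K, -139), Function('t')(-2)) = Mul(135, Add(1, Mul(-1, -2))) = Mul(135, Add(1, 2)) = Mul(135, 3) = 405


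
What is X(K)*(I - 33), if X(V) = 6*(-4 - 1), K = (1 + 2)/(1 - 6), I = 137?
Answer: -3120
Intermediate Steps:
K = -⅗ (K = 3/(-5) = 3*(-⅕) = -⅗ ≈ -0.60000)
X(V) = -30 (X(V) = 6*(-5) = -30)
X(K)*(I - 33) = -30*(137 - 33) = -30*104 = -3120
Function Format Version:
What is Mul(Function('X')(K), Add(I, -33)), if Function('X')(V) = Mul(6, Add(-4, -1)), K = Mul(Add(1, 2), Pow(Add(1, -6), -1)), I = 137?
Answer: -3120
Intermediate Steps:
K = Rational(-3, 5) (K = Mul(3, Pow(-5, -1)) = Mul(3, Rational(-1, 5)) = Rational(-3, 5) ≈ -0.60000)
Function('X')(V) = -30 (Function('X')(V) = Mul(6, -5) = -30)
Mul(Function('X')(K), Add(I, -33)) = Mul(-30, Add(137, -33)) = Mul(-30, 104) = -3120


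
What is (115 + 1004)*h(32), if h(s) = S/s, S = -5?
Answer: -5595/32 ≈ -174.84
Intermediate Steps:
h(s) = -5/s
(115 + 1004)*h(32) = (115 + 1004)*(-5/32) = 1119*(-5*1/32) = 1119*(-5/32) = -5595/32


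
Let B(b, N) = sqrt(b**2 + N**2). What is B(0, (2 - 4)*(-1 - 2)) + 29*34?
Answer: 992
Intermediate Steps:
B(b, N) = sqrt(N**2 + b**2)
B(0, (2 - 4)*(-1 - 2)) + 29*34 = sqrt(((2 - 4)*(-1 - 2))**2 + 0**2) + 29*34 = sqrt((-2*(-3))**2 + 0) + 986 = sqrt(6**2 + 0) + 986 = sqrt(36 + 0) + 986 = sqrt(36) + 986 = 6 + 986 = 992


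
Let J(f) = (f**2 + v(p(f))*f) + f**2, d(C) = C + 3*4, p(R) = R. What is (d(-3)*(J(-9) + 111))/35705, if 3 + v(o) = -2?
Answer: 2862/35705 ≈ 0.080157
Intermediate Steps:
d(C) = 12 + C (d(C) = C + 12 = 12 + C)
v(o) = -5 (v(o) = -3 - 2 = -5)
J(f) = -5*f + 2*f**2 (J(f) = (f**2 - 5*f) + f**2 = -5*f + 2*f**2)
(d(-3)*(J(-9) + 111))/35705 = ((12 - 3)*(-9*(-5 + 2*(-9)) + 111))/35705 = (9*(-9*(-5 - 18) + 111))*(1/35705) = (9*(-9*(-23) + 111))*(1/35705) = (9*(207 + 111))*(1/35705) = (9*318)*(1/35705) = 2862*(1/35705) = 2862/35705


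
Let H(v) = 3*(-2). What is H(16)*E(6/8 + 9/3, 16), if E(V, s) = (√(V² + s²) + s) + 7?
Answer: -138 - 3*√4321/2 ≈ -236.60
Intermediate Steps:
H(v) = -6
E(V, s) = 7 + s + √(V² + s²) (E(V, s) = (s + √(V² + s²)) + 7 = 7 + s + √(V² + s²))
H(16)*E(6/8 + 9/3, 16) = -6*(7 + 16 + √((6/8 + 9/3)² + 16²)) = -6*(7 + 16 + √((6*(⅛) + 9*(⅓))² + 256)) = -6*(7 + 16 + √((¾ + 3)² + 256)) = -6*(7 + 16 + √((15/4)² + 256)) = -6*(7 + 16 + √(225/16 + 256)) = -6*(7 + 16 + √(4321/16)) = -6*(7 + 16 + √4321/4) = -6*(23 + √4321/4) = -138 - 3*√4321/2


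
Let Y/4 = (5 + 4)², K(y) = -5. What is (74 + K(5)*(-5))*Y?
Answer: 32076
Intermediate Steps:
Y = 324 (Y = 4*(5 + 4)² = 4*9² = 4*81 = 324)
(74 + K(5)*(-5))*Y = (74 - 5*(-5))*324 = (74 + 25)*324 = 99*324 = 32076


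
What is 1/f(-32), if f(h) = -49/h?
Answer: 32/49 ≈ 0.65306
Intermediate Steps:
1/f(-32) = 1/(-49/(-32)) = 1/(-49*(-1/32)) = 1/(49/32) = 32/49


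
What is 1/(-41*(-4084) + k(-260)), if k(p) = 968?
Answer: 1/168412 ≈ 5.9378e-6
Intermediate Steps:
1/(-41*(-4084) + k(-260)) = 1/(-41*(-4084) + 968) = 1/(167444 + 968) = 1/168412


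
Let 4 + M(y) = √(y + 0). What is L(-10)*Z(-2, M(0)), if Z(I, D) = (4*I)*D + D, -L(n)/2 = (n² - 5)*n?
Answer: 53200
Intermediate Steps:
L(n) = -2*n*(-5 + n²) (L(n) = -2*(n² - 5)*n = -2*(-5 + n²)*n = -2*n*(-5 + n²))
M(y) = -4 + √y (M(y) = -4 + √(y + 0) = -4 + √y)
Z(I, D) = D + 4*D*I (Z(I, D) = 4*D*I + D = D + 4*D*I)
L(-10)*Z(-2, M(0)) = (2*(-10)*(5 - 1*(-10)²))*((-4 + √0)*(1 + 4*(-2))) = (2*(-10)*(5 - 1*100))*((-4 + 0)*(1 - 8)) = (2*(-10)*(5 - 100))*(-4*(-7)) = (2*(-10)*(-95))*28 = 1900*28 = 53200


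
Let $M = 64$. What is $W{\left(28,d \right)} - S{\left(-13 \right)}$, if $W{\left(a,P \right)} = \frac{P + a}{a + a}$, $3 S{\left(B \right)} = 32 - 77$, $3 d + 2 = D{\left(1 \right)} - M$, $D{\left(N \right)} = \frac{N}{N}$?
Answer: $\frac{2539}{168} \approx 15.113$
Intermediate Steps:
$D{\left(N \right)} = 1$
$d = - \frac{65}{3}$ ($d = - \frac{2}{3} + \frac{1 - 64}{3} = - \frac{2}{3} + \frac{1}{3} \left(-63\right) = - \frac{2}{3} - 21 = - \frac{65}{3} \approx -21.667$)
$S{\left(B \right)} = -15$ ($S{\left(B \right)} = \frac{32 - 77}{3} = \frac{1}{3} \left(-45\right) = -15$)
$W{\left(a,P \right)} = \frac{P + a}{2 a}$
$W{\left(28,d \right)} - S{\left(-13 \right)} = \frac{- \frac{65}{3} + 28}{2 \cdot 28} - -15 = \frac{1}{2} \cdot \frac{1}{28} \cdot \frac{19}{3} + 15 = \frac{19}{168} + 15 = \frac{2539}{168}$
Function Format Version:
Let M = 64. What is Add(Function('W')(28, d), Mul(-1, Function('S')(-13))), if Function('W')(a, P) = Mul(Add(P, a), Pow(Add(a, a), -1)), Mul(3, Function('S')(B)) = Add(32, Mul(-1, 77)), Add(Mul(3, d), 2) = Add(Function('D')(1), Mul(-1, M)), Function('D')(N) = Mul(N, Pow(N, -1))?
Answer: Rational(2539, 168) ≈ 15.113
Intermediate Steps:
Function('D')(N) = 1
d = Rational(-65, 3) (d = Add(Rational(-2, 3), Mul(Rational(1, 3), Add(1, Mul(-1, 64)))) = Add(Rational(-2, 3), Mul(Rational(1, 3), Add(1, -64))) = Add(Rational(-2, 3), Mul(Rational(1, 3), -63)) = Add(Rational(-2, 3), -21) = Rational(-65, 3) ≈ -21.667)
Function('S')(B) = -15 (Function('S')(B) = Mul(Rational(1, 3), Add(32, Mul(-1, 77))) = Mul(Rational(1, 3), Add(32, -77)) = Mul(Rational(1, 3), -45) = -15)
Function('W')(a, P) = Mul(Rational(1, 2), Pow(a, -1), Add(P, a)) (Function('W')(a, P) = Mul(Add(P, a), Pow(Mul(2, a), -1)) = Mul(Add(P, a), Mul(Rational(1, 2), Pow(a, -1))) = Mul(Rational(1, 2), Pow(a, -1), Add(P, a)))
Add(Function('W')(28, d), Mul(-1, Function('S')(-13))) = Add(Mul(Rational(1, 2), Pow(28, -1), Add(Rational(-65, 3), 28)), Mul(-1, -15)) = Add(Mul(Rational(1, 2), Rational(1, 28), Rational(19, 3)), 15) = Add(Rational(19, 168), 15) = Rational(2539, 168)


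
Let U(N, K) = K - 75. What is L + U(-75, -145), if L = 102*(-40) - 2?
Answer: -4302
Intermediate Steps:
U(N, K) = -75 + K
L = -4082 (L = -4080 - 2 = -4082)
L + U(-75, -145) = -4082 + (-75 - 145) = -4082 - 220 = -4302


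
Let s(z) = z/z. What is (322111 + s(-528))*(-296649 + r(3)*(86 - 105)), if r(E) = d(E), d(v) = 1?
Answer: -95560322816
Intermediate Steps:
r(E) = 1
s(z) = 1
(322111 + s(-528))*(-296649 + r(3)*(86 - 105)) = (322111 + 1)*(-296649 + 1*(86 - 105)) = 322112*(-296649 + 1*(-19)) = 322112*(-296649 - 19) = 322112*(-296668) = -95560322816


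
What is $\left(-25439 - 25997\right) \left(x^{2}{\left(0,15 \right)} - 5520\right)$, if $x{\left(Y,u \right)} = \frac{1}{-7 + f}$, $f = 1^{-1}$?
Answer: $\frac{2555327621}{9} \approx 2.8393 \cdot 10^{8}$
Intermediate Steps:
$f = 1$
$x{\left(Y,u \right)} = - \frac{1}{6}$ ($x{\left(Y,u \right)} = \frac{1}{-7 + 1} = \frac{1}{-6} = - \frac{1}{6}$)
$\left(-25439 - 25997\right) \left(x^{2}{\left(0,15 \right)} - 5520\right) = \left(-25439 - 25997\right) \left(\left(- \frac{1}{6}\right)^{2} - 5520\right) = - 51436 \left(\frac{1}{36} - 5520\right) = \left(-51436\right) \left(- \frac{198719}{36}\right) = \frac{2555327621}{9}$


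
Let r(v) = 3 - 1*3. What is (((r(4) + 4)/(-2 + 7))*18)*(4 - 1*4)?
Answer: 0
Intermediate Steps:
r(v) = 0 (r(v) = 3 - 3 = 0)
(((r(4) + 4)/(-2 + 7))*18)*(4 - 1*4) = (((0 + 4)/(-2 + 7))*18)*(4 - 1*4) = ((4/5)*18)*(4 - 4) = ((4*(⅕))*18)*0 = ((⅘)*18)*0 = (72/5)*0 = 0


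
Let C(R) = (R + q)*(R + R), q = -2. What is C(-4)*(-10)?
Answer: -480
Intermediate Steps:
C(R) = 2*R*(-2 + R) (C(R) = (R - 2)*(R + R) = (-2 + R)*(2*R) = 2*R*(-2 + R))
C(-4)*(-10) = (2*(-4)*(-2 - 4))*(-10) = (2*(-4)*(-6))*(-10) = 48*(-10) = -480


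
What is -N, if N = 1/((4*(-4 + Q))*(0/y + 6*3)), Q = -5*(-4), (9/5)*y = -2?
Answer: -1/1152 ≈ -0.00086806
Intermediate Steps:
y = -10/9 (y = (5/9)*(-2) = -10/9 ≈ -1.1111)
Q = 20
N = 1/1152 (N = 1/((4*(-4 + 20))*(0/(-10/9) + 6*3)) = 1/((4*16)*(0*(-9/10) + 18)) = 1/(64*(0 + 18)) = 1/(64*18) = 1/1152 ≈ 0.00086806)
-N = -1*1/1152 = -1/1152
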